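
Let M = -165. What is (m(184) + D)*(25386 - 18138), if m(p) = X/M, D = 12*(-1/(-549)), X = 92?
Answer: -13027072/3355 ≈ -3882.9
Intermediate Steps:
D = 4/183 (D = 12*(-1*(-1/549)) = 12*(1/549) = 4/183 ≈ 0.021858)
m(p) = -92/165 (m(p) = 92/(-165) = 92*(-1/165) = -92/165)
(m(184) + D)*(25386 - 18138) = (-92/165 + 4/183)*(25386 - 18138) = -5392/10065*7248 = -13027072/3355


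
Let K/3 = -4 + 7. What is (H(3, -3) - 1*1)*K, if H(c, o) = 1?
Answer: 0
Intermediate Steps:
K = 9 (K = 3*(-4 + 7) = 3*3 = 9)
(H(3, -3) - 1*1)*K = (1 - 1*1)*9 = (1 - 1)*9 = 0*9 = 0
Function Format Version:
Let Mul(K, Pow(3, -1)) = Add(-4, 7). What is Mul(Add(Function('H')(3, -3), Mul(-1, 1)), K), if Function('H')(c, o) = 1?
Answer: 0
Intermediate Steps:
K = 9 (K = Mul(3, Add(-4, 7)) = Mul(3, 3) = 9)
Mul(Add(Function('H')(3, -3), Mul(-1, 1)), K) = Mul(Add(1, Mul(-1, 1)), 9) = Mul(Add(1, -1), 9) = Mul(0, 9) = 0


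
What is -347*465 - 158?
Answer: -161513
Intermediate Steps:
-347*465 - 158 = -161355 - 158 = -161513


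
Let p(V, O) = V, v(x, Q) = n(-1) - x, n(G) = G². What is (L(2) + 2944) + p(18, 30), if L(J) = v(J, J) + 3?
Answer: 2964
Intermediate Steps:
v(x, Q) = 1 - x (v(x, Q) = (-1)² - x = 1 - x)
L(J) = 4 - J (L(J) = (1 - J) + 3 = 4 - J)
(L(2) + 2944) + p(18, 30) = ((4 - 1*2) + 2944) + 18 = ((4 - 2) + 2944) + 18 = (2 + 2944) + 18 = 2946 + 18 = 2964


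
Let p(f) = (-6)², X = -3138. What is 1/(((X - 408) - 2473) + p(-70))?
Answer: -1/5983 ≈ -0.00016714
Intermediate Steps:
p(f) = 36
1/(((X - 408) - 2473) + p(-70)) = 1/(((-3138 - 408) - 2473) + 36) = 1/((-3546 - 2473) + 36) = 1/(-6019 + 36) = 1/(-5983) = -1/5983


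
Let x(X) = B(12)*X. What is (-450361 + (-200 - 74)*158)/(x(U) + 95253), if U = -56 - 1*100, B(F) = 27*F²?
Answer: 164551/170425 ≈ 0.96553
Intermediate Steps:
U = -156 (U = -56 - 100 = -156)
x(X) = 3888*X (x(X) = (27*12²)*X = (27*144)*X = 3888*X)
(-450361 + (-200 - 74)*158)/(x(U) + 95253) = (-450361 + (-200 - 74)*158)/(3888*(-156) + 95253) = (-450361 - 274*158)/(-606528 + 95253) = (-450361 - 43292)/(-511275) = -493653*(-1/511275) = 164551/170425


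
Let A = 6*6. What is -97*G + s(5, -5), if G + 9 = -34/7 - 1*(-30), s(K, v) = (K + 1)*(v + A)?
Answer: -9659/7 ≈ -1379.9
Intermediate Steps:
A = 36
s(K, v) = (1 + K)*(36 + v) (s(K, v) = (K + 1)*(v + 36) = (1 + K)*(36 + v))
G = 113/7 (G = -9 + (-34/7 - 1*(-30)) = -9 + (-34*⅐ + 30) = -9 + (-34/7 + 30) = -9 + 176/7 = 113/7 ≈ 16.143)
-97*G + s(5, -5) = -97*113/7 + (36 - 5 + 36*5 + 5*(-5)) = -10961/7 + (36 - 5 + 180 - 25) = -10961/7 + 186 = -9659/7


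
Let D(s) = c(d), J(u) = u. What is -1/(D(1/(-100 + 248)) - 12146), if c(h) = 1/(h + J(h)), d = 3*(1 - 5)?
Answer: 24/291505 ≈ 8.2331e-5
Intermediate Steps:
d = -12 (d = 3*(-4) = -12)
c(h) = 1/(2*h) (c(h) = 1/(h + h) = 1/(2*h))
D(s) = -1/24 (D(s) = (1/2)/(-12) = (1/2)*(-1/12) = -1/24)
-1/(D(1/(-100 + 248)) - 12146) = -1/(-1/24 - 12146) = -1/(-291505/24) = -1*(-24/291505) = 24/291505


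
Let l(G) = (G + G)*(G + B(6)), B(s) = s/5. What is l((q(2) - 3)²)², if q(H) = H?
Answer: 484/25 ≈ 19.360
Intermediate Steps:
B(s) = s/5 (B(s) = s*(⅕) = s/5)
l(G) = 2*G*(6/5 + G) (l(G) = (G + G)*(G + (⅕)*6) = (2*G)*(G + 6/5) = (2*G)*(6/5 + G) = 2*G*(6/5 + G))
l((q(2) - 3)²)² = (2*(2 - 3)²*(6 + 5*(2 - 3)²)/5)² = ((⅖)*(-1)²*(6 + 5*(-1)²))² = ((⅖)*1*(6 + 5*1))² = ((⅖)*1*(6 + 5))² = ((⅖)*1*11)² = (22/5)² = 484/25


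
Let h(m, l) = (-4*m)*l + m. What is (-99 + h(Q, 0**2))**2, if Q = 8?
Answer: 8281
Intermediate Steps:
h(m, l) = m - 4*l*m (h(m, l) = -4*l*m + m = m - 4*l*m)
(-99 + h(Q, 0**2))**2 = (-99 + 8*(1 - 4*0**2))**2 = (-99 + 8*(1 - 4*0))**2 = (-99 + 8*(1 + 0))**2 = (-99 + 8*1)**2 = (-99 + 8)**2 = (-91)**2 = 8281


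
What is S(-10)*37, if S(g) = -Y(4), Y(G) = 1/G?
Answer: -37/4 ≈ -9.2500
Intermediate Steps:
S(g) = -¼ (S(g) = -1/4 = -1*¼ = -¼)
S(-10)*37 = -¼*37 = -37/4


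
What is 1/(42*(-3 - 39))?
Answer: -1/1764 ≈ -0.00056689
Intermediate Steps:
1/(42*(-3 - 39)) = 1/(42*(-42)) = 1/(-1764) = -1/1764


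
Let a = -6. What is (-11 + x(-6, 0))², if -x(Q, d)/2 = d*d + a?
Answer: 1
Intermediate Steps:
x(Q, d) = 12 - 2*d² (x(Q, d) = -2*(d*d - 6) = -2*(d² - 6) = -2*(-6 + d²) = 12 - 2*d²)
(-11 + x(-6, 0))² = (-11 + (12 - 2*0²))² = (-11 + (12 - 2*0))² = (-11 + (12 + 0))² = (-11 + 12)² = 1² = 1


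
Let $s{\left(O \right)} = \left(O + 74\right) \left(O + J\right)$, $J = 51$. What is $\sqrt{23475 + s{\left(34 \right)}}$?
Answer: $\sqrt{32655} \approx 180.71$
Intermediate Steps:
$s{\left(O \right)} = \left(51 + O\right) \left(74 + O\right)$ ($s{\left(O \right)} = \left(O + 74\right) \left(O + 51\right) = \left(74 + O\right) \left(51 + O\right) = \left(51 + O\right) \left(74 + O\right)$)
$\sqrt{23475 + s{\left(34 \right)}} = \sqrt{23475 + \left(3774 + 34^{2} + 125 \cdot 34\right)} = \sqrt{23475 + \left(3774 + 1156 + 4250\right)} = \sqrt{23475 + 9180} = \sqrt{32655}$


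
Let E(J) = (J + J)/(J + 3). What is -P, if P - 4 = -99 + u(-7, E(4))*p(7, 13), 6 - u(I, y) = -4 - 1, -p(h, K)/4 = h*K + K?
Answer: 4671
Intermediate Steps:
p(h, K) = -4*K - 4*K*h (p(h, K) = -4*(h*K + K) = -4*(K*h + K) = -4*(K + K*h) = -4*K - 4*K*h)
E(J) = 2*J/(3 + J) (E(J) = (2*J)/(3 + J) = 2*J/(3 + J))
u(I, y) = 11 (u(I, y) = 6 - (-4 - 1) = 6 - 1*(-5) = 6 + 5 = 11)
P = -4671 (P = 4 + (-99 + 11*(-4*13*(1 + 7))) = 4 + (-99 + 11*(-4*13*8)) = 4 + (-99 + 11*(-416)) = 4 + (-99 - 4576) = 4 - 4675 = -4671)
-P = -1*(-4671) = 4671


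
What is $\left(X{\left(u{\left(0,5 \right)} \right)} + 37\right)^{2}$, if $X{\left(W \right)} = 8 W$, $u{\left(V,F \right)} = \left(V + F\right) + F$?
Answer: $13689$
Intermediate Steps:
$u{\left(V,F \right)} = V + 2 F$ ($u{\left(V,F \right)} = \left(F + V\right) + F = V + 2 F$)
$\left(X{\left(u{\left(0,5 \right)} \right)} + 37\right)^{2} = \left(8 \left(0 + 2 \cdot 5\right) + 37\right)^{2} = \left(8 \left(0 + 10\right) + 37\right)^{2} = \left(8 \cdot 10 + 37\right)^{2} = \left(80 + 37\right)^{2} = 117^{2} = 13689$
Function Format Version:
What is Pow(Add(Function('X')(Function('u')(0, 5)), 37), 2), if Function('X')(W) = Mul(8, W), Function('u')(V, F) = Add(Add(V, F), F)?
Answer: 13689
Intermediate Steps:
Function('u')(V, F) = Add(V, Mul(2, F)) (Function('u')(V, F) = Add(Add(F, V), F) = Add(V, Mul(2, F)))
Pow(Add(Function('X')(Function('u')(0, 5)), 37), 2) = Pow(Add(Mul(8, Add(0, Mul(2, 5))), 37), 2) = Pow(Add(Mul(8, Add(0, 10)), 37), 2) = Pow(Add(Mul(8, 10), 37), 2) = Pow(Add(80, 37), 2) = Pow(117, 2) = 13689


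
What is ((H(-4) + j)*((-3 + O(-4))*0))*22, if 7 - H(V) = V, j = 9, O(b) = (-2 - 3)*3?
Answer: 0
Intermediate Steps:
O(b) = -15 (O(b) = -5*3 = -15)
H(V) = 7 - V
((H(-4) + j)*((-3 + O(-4))*0))*22 = (((7 - 1*(-4)) + 9)*((-3 - 15)*0))*22 = (((7 + 4) + 9)*(-18*0))*22 = ((11 + 9)*0)*22 = (20*0)*22 = 0*22 = 0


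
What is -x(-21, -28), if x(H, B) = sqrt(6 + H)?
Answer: -I*sqrt(15) ≈ -3.873*I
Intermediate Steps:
-x(-21, -28) = -sqrt(6 - 21) = -sqrt(-15) = -I*sqrt(15)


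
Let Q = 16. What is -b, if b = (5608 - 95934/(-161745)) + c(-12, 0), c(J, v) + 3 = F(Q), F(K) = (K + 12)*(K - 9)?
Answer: -312792893/53915 ≈ -5801.6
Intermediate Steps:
F(K) = (-9 + K)*(12 + K) (F(K) = (12 + K)*(-9 + K) = (-9 + K)*(12 + K))
c(J, v) = 193 (c(J, v) = -3 + (-108 + 16**2 + 3*16) = -3 + (-108 + 256 + 48) = -3 + 196 = 193)
b = 312792893/53915 (b = (5608 - 95934/(-161745)) + 193 = (5608 - 95934*(-1/161745)) + 193 = (5608 + 31978/53915) + 193 = 302387298/53915 + 193 = 312792893/53915 ≈ 5801.6)
-b = -1*312792893/53915 = -312792893/53915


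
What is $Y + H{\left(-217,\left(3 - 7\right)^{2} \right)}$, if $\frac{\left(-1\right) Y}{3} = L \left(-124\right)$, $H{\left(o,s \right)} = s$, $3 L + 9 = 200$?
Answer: $23700$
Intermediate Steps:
$L = \frac{191}{3}$ ($L = -3 + \frac{1}{3} \cdot 200 = -3 + \frac{200}{3} = \frac{191}{3} \approx 63.667$)
$Y = 23684$ ($Y = - 3 \cdot \frac{191}{3} \left(-124\right) = \left(-3\right) \left(- \frac{23684}{3}\right) = 23684$)
$Y + H{\left(-217,\left(3 - 7\right)^{2} \right)} = 23684 + \left(3 - 7\right)^{2} = 23684 + \left(-4\right)^{2} = 23684 + 16 = 23700$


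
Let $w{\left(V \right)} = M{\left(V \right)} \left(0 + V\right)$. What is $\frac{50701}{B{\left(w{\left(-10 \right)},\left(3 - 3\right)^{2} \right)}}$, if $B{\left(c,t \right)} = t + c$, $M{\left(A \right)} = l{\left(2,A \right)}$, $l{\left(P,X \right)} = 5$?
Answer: $- \frac{50701}{50} \approx -1014.0$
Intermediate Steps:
$M{\left(A \right)} = 5$
$w{\left(V \right)} = 5 V$ ($w{\left(V \right)} = 5 \left(0 + V\right) = 5 V$)
$B{\left(c,t \right)} = c + t$
$\frac{50701}{B{\left(w{\left(-10 \right)},\left(3 - 3\right)^{2} \right)}} = \frac{50701}{5 \left(-10\right) + \left(3 - 3\right)^{2}} = \frac{50701}{-50 + 0^{2}} = \frac{50701}{-50 + 0} = \frac{50701}{-50} = 50701 \left(- \frac{1}{50}\right) = - \frac{50701}{50}$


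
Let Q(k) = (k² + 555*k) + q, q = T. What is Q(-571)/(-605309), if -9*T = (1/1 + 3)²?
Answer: -82208/5447781 ≈ -0.015090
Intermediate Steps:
T = -16/9 (T = -(1/1 + 3)²/9 = -(1 + 3)²/9 = -⅑*4² = -⅑*16 = -16/9 ≈ -1.7778)
q = -16/9 ≈ -1.7778
Q(k) = -16/9 + k² + 555*k (Q(k) = (k² + 555*k) - 16/9 = -16/9 + k² + 555*k)
Q(-571)/(-605309) = (-16/9 + (-571)² + 555*(-571))/(-605309) = (-16/9 + 326041 - 316905)*(-1/605309) = (82208/9)*(-1/605309) = -82208/5447781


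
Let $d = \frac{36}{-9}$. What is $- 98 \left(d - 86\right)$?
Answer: $8820$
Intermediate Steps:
$d = -4$ ($d = 36 \left(- \frac{1}{9}\right) = -4$)
$- 98 \left(d - 86\right) = - 98 \left(-4 - 86\right) = \left(-98\right) \left(-90\right) = 8820$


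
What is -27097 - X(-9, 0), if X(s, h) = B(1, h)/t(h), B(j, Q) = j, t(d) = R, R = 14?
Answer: -379359/14 ≈ -27097.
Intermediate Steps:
t(d) = 14
X(s, h) = 1/14
-27097 - X(-9, 0) = -27097 - 1*1/14 = -27097 - 1/14 = -379359/14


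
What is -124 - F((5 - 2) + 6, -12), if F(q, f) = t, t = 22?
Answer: -146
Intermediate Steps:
F(q, f) = 22
-124 - F((5 - 2) + 6, -12) = -124 - 1*22 = -124 - 22 = -146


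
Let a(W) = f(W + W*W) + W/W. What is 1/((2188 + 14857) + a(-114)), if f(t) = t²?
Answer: 1/165962970 ≈ 6.0254e-9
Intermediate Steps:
a(W) = 1 + (W + W²)² (a(W) = (W + W*W)² + W/W = (W + W²)² + 1 = 1 + (W + W²)²)
1/((2188 + 14857) + a(-114)) = 1/((2188 + 14857) + (1 + (-114)²*(1 - 114)²)) = 1/(17045 + (1 + 12996*(-113)²)) = 1/(17045 + (1 + 12996*12769)) = 1/(17045 + (1 + 165945924)) = 1/(17045 + 165945925) = 1/165962970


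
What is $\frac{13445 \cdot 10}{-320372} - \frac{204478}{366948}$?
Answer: $- \frac{7177824026}{7347491541} \approx -0.97691$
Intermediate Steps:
$\frac{13445 \cdot 10}{-320372} - \frac{204478}{366948} = 134450 \left(- \frac{1}{320372}\right) - \frac{102239}{183474} = - \frac{67225}{160186} - \frac{102239}{183474} = - \frac{7177824026}{7347491541}$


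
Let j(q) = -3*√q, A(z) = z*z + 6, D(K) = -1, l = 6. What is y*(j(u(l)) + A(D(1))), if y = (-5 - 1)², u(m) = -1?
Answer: 252 - 108*I ≈ 252.0 - 108.0*I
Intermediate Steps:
A(z) = 6 + z² (A(z) = z² + 6 = 6 + z²)
y = 36 (y = (-6)² = 36)
y*(j(u(l)) + A(D(1))) = 36*(-3*I + (6 + (-1)²)) = 36*(-3*I + (6 + 1)) = 36*(-3*I + 7) = 36*(7 - 3*I) = 252 - 108*I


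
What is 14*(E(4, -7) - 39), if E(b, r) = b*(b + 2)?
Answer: -210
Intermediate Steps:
E(b, r) = b*(2 + b)
14*(E(4, -7) - 39) = 14*(4*(2 + 4) - 39) = 14*(4*6 - 39) = 14*(24 - 39) = 14*(-15) = -210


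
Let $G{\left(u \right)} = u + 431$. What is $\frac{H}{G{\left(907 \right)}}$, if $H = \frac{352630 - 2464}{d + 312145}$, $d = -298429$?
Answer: $\frac{58361}{3058668} \approx 0.019081$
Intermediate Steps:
$G{\left(u \right)} = 431 + u$
$H = \frac{58361}{2286}$ ($H = \frac{352630 - 2464}{-298429 + 312145} = \frac{350166}{13716} = 350166 \cdot \frac{1}{13716} = \frac{58361}{2286} \approx 25.53$)
$\frac{H}{G{\left(907 \right)}} = \frac{58361}{2286 \left(431 + 907\right)} = \frac{58361}{2286 \cdot 1338} = \frac{58361}{2286} \cdot \frac{1}{1338} = \frac{58361}{3058668}$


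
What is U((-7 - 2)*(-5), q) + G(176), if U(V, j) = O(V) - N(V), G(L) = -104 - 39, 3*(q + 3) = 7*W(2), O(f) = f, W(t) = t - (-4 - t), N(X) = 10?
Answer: -108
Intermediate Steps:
W(t) = 4 + 2*t (W(t) = t + (4 + t) = 4 + 2*t)
q = 47/3 (q = -3 + (7*(4 + 2*2))/3 = -3 + (7*(4 + 4))/3 = -3 + (7*8)/3 = -3 + (⅓)*56 = -3 + 56/3 = 47/3 ≈ 15.667)
G(L) = -143
U(V, j) = -10 + V (U(V, j) = V - 1*10 = V - 10 = -10 + V)
U((-7 - 2)*(-5), q) + G(176) = (-10 + (-7 - 2)*(-5)) - 143 = (-10 - 9*(-5)) - 143 = (-10 + 45) - 143 = 35 - 143 = -108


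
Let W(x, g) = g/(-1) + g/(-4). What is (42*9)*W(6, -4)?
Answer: 1890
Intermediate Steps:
W(x, g) = -5*g/4 (W(x, g) = g*(-1) + g*(-¼) = -g - g/4 = -5*g/4)
(42*9)*W(6, -4) = (42*9)*(-5/4*(-4)) = 378*5 = 1890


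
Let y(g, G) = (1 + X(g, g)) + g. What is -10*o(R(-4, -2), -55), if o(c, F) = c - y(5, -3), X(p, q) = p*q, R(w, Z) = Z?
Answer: 330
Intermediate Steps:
y(g, G) = 1 + g + g² (y(g, G) = (1 + g*g) + g = (1 + g²) + g = 1 + g + g²)
o(c, F) = -31 + c (o(c, F) = c - (1 + 5 + 5²) = c - (1 + 5 + 25) = c - 1*31 = c - 31 = -31 + c)
-10*o(R(-4, -2), -55) = -10*(-31 - 2) = -10*(-33) = 330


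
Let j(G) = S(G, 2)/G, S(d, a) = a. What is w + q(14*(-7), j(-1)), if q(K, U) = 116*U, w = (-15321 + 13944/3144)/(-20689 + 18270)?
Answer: -71511778/316889 ≈ -225.67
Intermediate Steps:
w = 2006470/316889 (w = (-15321 + 13944*(1/3144))/(-2419) = (-15321 + 581/131)*(-1/2419) = -2006470/131*(-1/2419) = 2006470/316889 ≈ 6.3318)
j(G) = 2/G
w + q(14*(-7), j(-1)) = 2006470/316889 + 116*(2/(-1)) = 2006470/316889 + 116*(2*(-1)) = 2006470/316889 + 116*(-2) = 2006470/316889 - 232 = -71511778/316889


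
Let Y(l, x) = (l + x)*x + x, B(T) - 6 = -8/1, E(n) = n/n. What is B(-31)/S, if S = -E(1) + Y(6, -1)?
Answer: 2/7 ≈ 0.28571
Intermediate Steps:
E(n) = 1
B(T) = -2 (B(T) = 6 - 8/1 = 6 - 8*1 = 6 - 8 = -2)
Y(l, x) = x + x*(l + x) (Y(l, x) = x*(l + x) + x = x + x*(l + x))
S = -7 (S = -1*1 - (1 + 6 - 1) = -1 - 1*6 = -1 - 6 = -7)
B(-31)/S = -2/(-7) = -2*(-⅐) = 2/7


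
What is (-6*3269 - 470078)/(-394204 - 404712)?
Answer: 122423/199729 ≈ 0.61295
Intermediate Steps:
(-6*3269 - 470078)/(-394204 - 404712) = (-19614 - 470078)/(-798916) = -489692*(-1/798916) = 122423/199729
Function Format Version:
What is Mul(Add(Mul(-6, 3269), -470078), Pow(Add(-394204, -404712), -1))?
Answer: Rational(122423, 199729) ≈ 0.61295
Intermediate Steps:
Mul(Add(Mul(-6, 3269), -470078), Pow(Add(-394204, -404712), -1)) = Mul(Add(-19614, -470078), Pow(-798916, -1)) = Mul(-489692, Rational(-1, 798916)) = Rational(122423, 199729)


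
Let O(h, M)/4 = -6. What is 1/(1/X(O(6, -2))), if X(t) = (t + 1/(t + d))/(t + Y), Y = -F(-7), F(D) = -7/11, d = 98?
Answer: 19525/19018 ≈ 1.0267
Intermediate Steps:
O(h, M) = -24 (O(h, M) = 4*(-6) = -24)
F(D) = -7/11 (F(D) = -7*1/11 = -7/11)
Y = 7/11 (Y = -1*(-7/11) = 7/11 ≈ 0.63636)
X(t) = (t + 1/(98 + t))/(7/11 + t) (X(t) = (t + 1/(t + 98))/(t + 7/11) = (t + 1/(98 + t))/(7/11 + t))
1/(1/X(O(6, -2))) = 1/(1/(11*(1 + (-24)**2 + 98*(-24))/(686 + 11*(-24)**2 + 1085*(-24)))) = 1/(1/(11*(1 + 576 - 2352)/(686 + 11*576 - 26040))) = 1/(1/(11*(-1775)/(686 + 6336 - 26040))) = 1/(1/(11*(-1775)/(-19018))) = 1/(1/(11*(-1/19018)*(-1775))) = 1/(1/(19525/19018)) = 1/(19018/19525) = 19525/19018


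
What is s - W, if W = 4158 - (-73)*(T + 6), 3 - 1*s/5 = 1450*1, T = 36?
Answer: -14459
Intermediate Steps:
s = -7235 (s = 15 - 7250 = -7235)
W = 7224 (W = 4158 - (-73)*(36 + 6) = 4158 - (-73)*42 = 4158 - 1*(-3066) = 4158 + 3066 = 7224)
s - W = -7235 - 1*7224 = -7235 - 7224 = -14459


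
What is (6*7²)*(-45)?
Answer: -13230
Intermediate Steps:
(6*7²)*(-45) = (6*49)*(-45) = 294*(-45) = -13230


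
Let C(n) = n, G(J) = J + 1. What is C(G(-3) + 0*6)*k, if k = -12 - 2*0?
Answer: 24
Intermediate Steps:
G(J) = 1 + J
k = -12 (k = -12 + 0 = -12)
C(G(-3) + 0*6)*k = ((1 - 3) + 0*6)*(-12) = (-2 + 0)*(-12) = -2*(-12) = 24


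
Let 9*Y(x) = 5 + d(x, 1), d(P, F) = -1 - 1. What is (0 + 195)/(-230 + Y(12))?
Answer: -45/53 ≈ -0.84906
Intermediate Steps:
d(P, F) = -2
Y(x) = ⅓ (Y(x) = (5 - 2)/9 = (⅑)*3 = ⅓)
(0 + 195)/(-230 + Y(12)) = (0 + 195)/(-230 + ⅓) = 195/(-689/3) = 195*(-3/689) = -45/53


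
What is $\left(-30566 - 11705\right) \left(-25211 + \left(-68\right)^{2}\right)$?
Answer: $870233077$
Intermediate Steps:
$\left(-30566 - 11705\right) \left(-25211 + \left(-68\right)^{2}\right) = - 42271 \left(-25211 + 4624\right) = \left(-42271\right) \left(-20587\right) = 870233077$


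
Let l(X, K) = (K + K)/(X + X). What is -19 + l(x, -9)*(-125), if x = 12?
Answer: 299/4 ≈ 74.750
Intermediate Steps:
l(X, K) = K/X (l(X, K) = (2*K)/((2*X)) = (2*K)*(1/(2*X)) = K/X)
-19 + l(x, -9)*(-125) = -19 - 9/12*(-125) = -19 - 9*1/12*(-125) = -19 - ¾*(-125) = -19 + 375/4 = 299/4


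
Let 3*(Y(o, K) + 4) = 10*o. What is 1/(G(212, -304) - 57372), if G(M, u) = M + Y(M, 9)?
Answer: -3/169372 ≈ -1.7712e-5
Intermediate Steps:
Y(o, K) = -4 + 10*o/3 (Y(o, K) = -4 + (10*o)/3 = -4 + 10*o/3)
G(M, u) = -4 + 13*M/3 (G(M, u) = M + (-4 + 10*M/3) = -4 + 13*M/3)
1/(G(212, -304) - 57372) = 1/((-4 + (13/3)*212) - 57372) = 1/((-4 + 2756/3) - 57372) = 1/(2744/3 - 57372) = 1/(-169372/3) = -3/169372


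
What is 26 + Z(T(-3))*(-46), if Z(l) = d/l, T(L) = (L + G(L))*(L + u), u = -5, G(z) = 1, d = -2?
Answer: 127/4 ≈ 31.750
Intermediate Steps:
T(L) = (1 + L)*(-5 + L) (T(L) = (L + 1)*(L - 5) = (1 + L)*(-5 + L))
Z(l) = -2/l
26 + Z(T(-3))*(-46) = 26 - 2/(-5 + (-3)² - 4*(-3))*(-46) = 26 - 2/(-5 + 9 + 12)*(-46) = 26 - 2/16*(-46) = 26 - 2*1/16*(-46) = 26 - ⅛*(-46) = 26 + 23/4 = 127/4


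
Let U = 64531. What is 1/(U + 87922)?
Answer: 1/152453 ≈ 6.5594e-6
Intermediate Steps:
1/(U + 87922) = 1/(64531 + 87922) = 1/152453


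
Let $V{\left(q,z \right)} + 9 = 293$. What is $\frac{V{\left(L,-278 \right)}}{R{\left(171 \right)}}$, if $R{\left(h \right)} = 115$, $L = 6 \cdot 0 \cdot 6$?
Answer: $\frac{284}{115} \approx 2.4696$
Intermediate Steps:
$L = 0$ ($L = 0 \cdot 6 = 0$)
$V{\left(q,z \right)} = 284$ ($V{\left(q,z \right)} = -9 + 293 = 284$)
$\frac{V{\left(L,-278 \right)}}{R{\left(171 \right)}} = \frac{284}{115}$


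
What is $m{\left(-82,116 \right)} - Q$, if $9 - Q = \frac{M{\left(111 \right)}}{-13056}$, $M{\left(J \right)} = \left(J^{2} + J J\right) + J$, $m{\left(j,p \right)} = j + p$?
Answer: $\frac{100549}{4352} \approx 23.104$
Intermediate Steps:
$M{\left(J \right)} = J + 2 J^{2}$ ($M{\left(J \right)} = \left(J^{2} + J^{2}\right) + J = 2 J^{2} + J = J + 2 J^{2}$)
$Q = \frac{47419}{4352}$ ($Q = 9 - \frac{111 \left(1 + 2 \cdot 111\right)}{-13056} = 9 - 111 \left(1 + 222\right) \left(- \frac{1}{13056}\right) = 9 - 111 \cdot 223 \left(- \frac{1}{13056}\right) = 9 - 24753 \left(- \frac{1}{13056}\right) = 9 - - \frac{8251}{4352} = 9 + \frac{8251}{4352} = \frac{47419}{4352} \approx 10.896$)
$m{\left(-82,116 \right)} - Q = \left(-82 + 116\right) - \frac{47419}{4352} = 34 - \frac{47419}{4352} = \frac{100549}{4352}$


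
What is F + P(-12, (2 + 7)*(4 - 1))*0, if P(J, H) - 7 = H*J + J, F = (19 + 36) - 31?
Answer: 24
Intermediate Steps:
F = 24 (F = 55 - 31 = 24)
P(J, H) = 7 + J + H*J (P(J, H) = 7 + (H*J + J) = 7 + (J + H*J) = 7 + J + H*J)
F + P(-12, (2 + 7)*(4 - 1))*0 = 24 + (7 - 12 + ((2 + 7)*(4 - 1))*(-12))*0 = 24 + (7 - 12 + (9*3)*(-12))*0 = 24 + (7 - 12 + 27*(-12))*0 = 24 + (7 - 12 - 324)*0 = 24 - 329*0 = 24 + 0 = 24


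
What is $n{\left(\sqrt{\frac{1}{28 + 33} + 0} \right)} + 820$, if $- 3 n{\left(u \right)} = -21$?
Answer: $827$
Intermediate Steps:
$n{\left(u \right)} = 7$ ($n{\left(u \right)} = \left(- \frac{1}{3}\right) \left(-21\right) = 7$)
$n{\left(\sqrt{\frac{1}{28 + 33} + 0} \right)} + 820 = 7 + 820 = 827$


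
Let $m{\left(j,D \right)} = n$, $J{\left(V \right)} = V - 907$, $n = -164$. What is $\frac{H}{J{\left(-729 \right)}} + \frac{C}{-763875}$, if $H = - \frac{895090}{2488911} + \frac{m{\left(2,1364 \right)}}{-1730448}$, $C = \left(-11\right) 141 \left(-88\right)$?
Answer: $- \frac{8893801761400958663}{49836755508109542000} \approx -0.17846$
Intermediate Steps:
$J{\left(V \right)} = -907 + V$
$m{\left(j,D \right)} = -164$
$C = 136488$ ($C = \left(-1551\right) \left(-88\right) = 136488$)
$H = - \frac{129041543243}{358910921844}$ ($H = - \frac{895090}{2488911} - \frac{164}{-1730448} = \left(-895090\right) \frac{1}{2488911} - - \frac{41}{432612} = - \frac{895090}{2488911} + \frac{41}{432612} = - \frac{129041543243}{358910921844} \approx -0.35954$)
$\frac{H}{J{\left(-729 \right)}} + \frac{C}{-763875} = - \frac{129041543243}{358910921844 \left(-907 - 729\right)} + \frac{136488}{-763875} = - \frac{129041543243}{358910921844 \left(-1636\right)} + 136488 \left(- \frac{1}{763875}\right) = \left(- \frac{129041543243}{358910921844}\right) \left(- \frac{1}{1636}\right) - \frac{45496}{254625} = \frac{129041543243}{587178268136784} - \frac{45496}{254625} = - \frac{8893801761400958663}{49836755508109542000}$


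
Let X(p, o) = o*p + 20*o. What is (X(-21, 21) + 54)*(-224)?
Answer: -7392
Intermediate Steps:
X(p, o) = 20*o + o*p
(X(-21, 21) + 54)*(-224) = (21*(20 - 21) + 54)*(-224) = (21*(-1) + 54)*(-224) = (-21 + 54)*(-224) = 33*(-224) = -7392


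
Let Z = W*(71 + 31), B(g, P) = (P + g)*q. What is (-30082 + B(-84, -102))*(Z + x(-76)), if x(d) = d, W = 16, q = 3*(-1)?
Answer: -45939344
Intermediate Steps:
q = -3
B(g, P) = -3*P - 3*g (B(g, P) = (P + g)*(-3) = -3*P - 3*g)
Z = 1632 (Z = 16*(71 + 31) = 16*102 = 1632)
(-30082 + B(-84, -102))*(Z + x(-76)) = (-30082 + (-3*(-102) - 3*(-84)))*(1632 - 76) = (-30082 + (306 + 252))*1556 = (-30082 + 558)*1556 = -29524*1556 = -45939344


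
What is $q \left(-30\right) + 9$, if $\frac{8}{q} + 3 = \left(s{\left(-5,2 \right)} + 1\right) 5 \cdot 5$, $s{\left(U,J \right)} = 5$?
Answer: $\frac{361}{49} \approx 7.3673$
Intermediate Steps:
$q = \frac{8}{147}$ ($q = \frac{8}{-3 + \left(5 + 1\right) 5 \cdot 5} = \frac{8}{-3 + 6 \cdot 25} = \frac{8}{-3 + 150} = \frac{8}{147} \approx 0.054422$)
$q \left(-30\right) + 9 = \frac{8}{147} \left(-30\right) + 9 = - \frac{80}{49} + 9 = \frac{361}{49}$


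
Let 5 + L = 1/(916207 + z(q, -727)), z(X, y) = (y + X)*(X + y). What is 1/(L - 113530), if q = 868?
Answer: -936088/106278751079 ≈ -8.8079e-6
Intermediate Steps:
z(X, y) = (X + y)**2 (z(X, y) = (X + y)*(X + y) = (X + y)**2)
L = -4680439/936088 (L = -5 + 1/(916207 + (868 - 727)**2) = -5 + 1/(916207 + 141**2) = -5 + 1/(916207 + 19881) = -5 + 1/936088 = -4680439/936088 ≈ -5.0000)
1/(L - 113530) = 1/(-4680439/936088 - 113530) = 1/(-106278751079/936088) = -936088/106278751079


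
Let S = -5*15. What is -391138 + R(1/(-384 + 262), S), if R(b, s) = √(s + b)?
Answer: -391138 + I*√1116422/122 ≈ -3.9114e+5 + 8.6607*I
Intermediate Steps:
S = -75
R(b, s) = √(b + s)
-391138 + R(1/(-384 + 262), S) = -391138 + √(1/(-384 + 262) - 75) = -391138 + √(1/(-122) - 75) = -391138 + √(-1/122 - 75) = -391138 + √(-9151/122) = -391138 + I*√1116422/122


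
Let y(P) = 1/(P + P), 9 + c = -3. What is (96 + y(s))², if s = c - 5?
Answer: 10647169/1156 ≈ 9210.4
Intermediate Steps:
c = -12 (c = -9 - 3 = -12)
s = -17 (s = -12 - 5 = -17)
y(P) = 1/(2*P)
(96 + y(s))² = (96 + (½)/(-17))² = (96 + (½)*(-1/17))² = (96 - 1/34)² = (3263/34)² = 10647169/1156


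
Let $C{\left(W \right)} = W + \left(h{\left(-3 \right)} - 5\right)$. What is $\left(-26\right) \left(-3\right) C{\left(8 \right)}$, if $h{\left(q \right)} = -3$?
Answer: $0$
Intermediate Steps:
$C{\left(W \right)} = -8 + W$ ($C{\left(W \right)} = W - 8 = -8 + W$)
$\left(-26\right) \left(-3\right) C{\left(8 \right)} = \left(-26\right) \left(-3\right) \left(-8 + 8\right) = 78 \cdot 0 = 0$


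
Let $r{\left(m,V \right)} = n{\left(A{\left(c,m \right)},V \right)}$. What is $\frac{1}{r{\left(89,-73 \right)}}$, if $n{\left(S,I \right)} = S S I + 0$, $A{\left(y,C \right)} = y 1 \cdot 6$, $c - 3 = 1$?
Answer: $- \frac{1}{42048} \approx -2.3782 \cdot 10^{-5}$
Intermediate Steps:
$c = 4$ ($c = 3 + 1 = 4$)
$A{\left(y,C \right)} = 6 y$ ($A{\left(y,C \right)} = y 6 = 6 y$)
$n{\left(S,I \right)} = I S^{2}$ ($n{\left(S,I \right)} = S^{2} I + 0 = I S^{2} + 0 = I S^{2}$)
$r{\left(m,V \right)} = 576 V$ ($r{\left(m,V \right)} = V \left(6 \cdot 4\right)^{2} = V 24^{2} = V 576 = 576 V$)
$\frac{1}{r{\left(89,-73 \right)}} = \frac{1}{576 \left(-73\right)} = \frac{1}{-42048} = - \frac{1}{42048}$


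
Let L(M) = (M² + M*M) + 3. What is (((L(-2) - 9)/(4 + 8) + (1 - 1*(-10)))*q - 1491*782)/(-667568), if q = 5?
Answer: 6995437/4005408 ≈ 1.7465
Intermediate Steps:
L(M) = 3 + 2*M² (L(M) = (M² + M²) + 3 = 2*M² + 3 = 3 + 2*M²)
(((L(-2) - 9)/(4 + 8) + (1 - 1*(-10)))*q - 1491*782)/(-667568) = ((((3 + 2*(-2)²) - 9)/(4 + 8) + (1 - 1*(-10)))*5 - 1491*782)/(-667568) = ((((3 + 2*4) - 9)/12 + (1 + 10))*5 - 1165962)*(-1/667568) = ((((3 + 8) - 9)*(1/12) + 11)*5 - 1165962)*(-1/667568) = (((11 - 9)*(1/12) + 11)*5 - 1165962)*(-1/667568) = ((2*(1/12) + 11)*5 - 1165962)*(-1/667568) = ((⅙ + 11)*5 - 1165962)*(-1/667568) = ((67/6)*5 - 1165962)*(-1/667568) = (335/6 - 1165962)*(-1/667568) = -6995437/6*(-1/667568) = 6995437/4005408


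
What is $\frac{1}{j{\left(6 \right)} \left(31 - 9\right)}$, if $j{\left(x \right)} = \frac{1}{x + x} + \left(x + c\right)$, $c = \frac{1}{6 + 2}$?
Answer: $\frac{12}{1639} \approx 0.0073215$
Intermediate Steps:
$c = \frac{1}{8} \approx 0.125$
$j{\left(x \right)} = \frac{1}{8} + x + \frac{1}{2 x}$ ($j{\left(x \right)} = \frac{1}{x + x} + \left(x + \frac{1}{8}\right) = \frac{1}{2 x} + \left(\frac{1}{8} + x\right) = \frac{1}{8} + x + \frac{1}{2 x}$)
$\frac{1}{j{\left(6 \right)} \left(31 - 9\right)} = \frac{1}{\left(\frac{1}{8} + 6 + \frac{1}{2 \cdot 6}\right) \left(31 - 9\right)} = \frac{1}{\left(\frac{1}{8} + 6 + \frac{1}{2} \cdot \frac{1}{6}\right) 22} = \frac{1}{\left(\frac{1}{8} + 6 + \frac{1}{12}\right) 22} = \frac{1}{\frac{149}{24} \cdot 22} = \frac{1}{\frac{1639}{12}} = \frac{12}{1639}$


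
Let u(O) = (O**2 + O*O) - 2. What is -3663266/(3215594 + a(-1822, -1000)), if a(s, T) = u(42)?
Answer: -1831633/1609560 ≈ -1.1380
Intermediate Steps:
u(O) = -2 + 2*O**2 (u(O) = (O**2 + O**2) - 2 = 2*O**2 - 2 = -2 + 2*O**2)
a(s, T) = 3526 (a(s, T) = -2 + 2*42**2 = -2 + 2*1764 = -2 + 3528 = 3526)
-3663266/(3215594 + a(-1822, -1000)) = -3663266/(3215594 + 3526) = -3663266/3219120 = -3663266*1/3219120 = -1831633/1609560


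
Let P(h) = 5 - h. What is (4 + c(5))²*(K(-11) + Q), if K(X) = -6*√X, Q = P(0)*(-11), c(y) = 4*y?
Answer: -31680 - 3456*I*√11 ≈ -31680.0 - 11462.0*I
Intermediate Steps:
Q = -55 (Q = (5 - 1*0)*(-11) = (5 + 0)*(-11) = 5*(-11) = -55)
(4 + c(5))²*(K(-11) + Q) = (4 + 4*5)²*(-6*I*√11 - 55) = (4 + 20)²*(-6*I*√11 - 55) = 24²*(-6*I*√11 - 55) = 576*(-55 - 6*I*√11) = -31680 - 3456*I*√11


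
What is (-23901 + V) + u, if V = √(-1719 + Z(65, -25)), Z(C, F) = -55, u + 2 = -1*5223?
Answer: -29126 + I*√1774 ≈ -29126.0 + 42.119*I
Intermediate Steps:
u = -5225 (u = -2 - 1*5223 = -2 - 5223 = -5225)
V = I*√1774 (V = √(-1719 - 55) = √(-1774) = I*√1774 ≈ 42.119*I)
(-23901 + V) + u = (-23901 + I*√1774) - 5225 = -29126 + I*√1774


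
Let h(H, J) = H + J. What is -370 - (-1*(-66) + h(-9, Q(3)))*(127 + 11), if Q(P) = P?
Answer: -8650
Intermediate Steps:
-370 - (-1*(-66) + h(-9, Q(3)))*(127 + 11) = -370 - (-1*(-66) + (-9 + 3))*(127 + 11) = -370 - (66 - 6)*138 = -370 - 60*138 = -370 - 1*8280 = -370 - 8280 = -8650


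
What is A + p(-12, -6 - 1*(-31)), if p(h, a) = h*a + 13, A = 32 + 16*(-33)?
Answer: -783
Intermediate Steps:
A = -496 (A = 32 - 528 = -496)
p(h, a) = 13 + a*h (p(h, a) = a*h + 13 = 13 + a*h)
A + p(-12, -6 - 1*(-31)) = -496 + (13 + (-6 - 1*(-31))*(-12)) = -496 + (13 + (-6 + 31)*(-12)) = -496 + (13 + 25*(-12)) = -496 + (13 - 300) = -496 - 287 = -783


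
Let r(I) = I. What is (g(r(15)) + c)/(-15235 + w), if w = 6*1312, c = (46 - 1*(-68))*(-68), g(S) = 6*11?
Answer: 7686/7363 ≈ 1.0439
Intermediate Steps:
g(S) = 66
c = -7752 (c = (46 + 68)*(-68) = 114*(-68) = -7752)
w = 7872
(g(r(15)) + c)/(-15235 + w) = (66 - 7752)/(-15235 + 7872) = -7686/(-7363) = -7686*(-1/7363) = 7686/7363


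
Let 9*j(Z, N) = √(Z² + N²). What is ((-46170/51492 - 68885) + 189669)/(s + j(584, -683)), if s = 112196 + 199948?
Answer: 1872003553503768/4837883786547523 - 9329045337*√807545/67730373011665322 ≈ 0.38682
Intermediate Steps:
j(Z, N) = √(N² + Z²)/9 (j(Z, N) = √(Z² + N²)/9 = √(N² + Z²)/9)
s = 312144
((-46170/51492 - 68885) + 189669)/(s + j(584, -683)) = ((-46170/51492 - 68885) + 189669)/(312144 + √((-683)² + 584²)/9) = ((-46170*1/51492 - 68885) + 189669)/(312144 + √(466489 + 341056)/9) = ((-7695/8582 - 68885) + 189669)/(312144 + √807545/9) = (-591178765/8582 + 189669)/(312144 + √807545/9) = 1036560593/(8582*(312144 + √807545/9))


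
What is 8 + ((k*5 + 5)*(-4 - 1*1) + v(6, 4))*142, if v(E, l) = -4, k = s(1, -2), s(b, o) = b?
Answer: -7660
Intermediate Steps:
k = 1
8 + ((k*5 + 5)*(-4 - 1*1) + v(6, 4))*142 = 8 + ((1*5 + 5)*(-4 - 1*1) - 4)*142 = 8 + ((5 + 5)*(-4 - 1) - 4)*142 = 8 + (10*(-5) - 4)*142 = 8 + (-50 - 4)*142 = 8 - 54*142 = 8 - 7668 = -7660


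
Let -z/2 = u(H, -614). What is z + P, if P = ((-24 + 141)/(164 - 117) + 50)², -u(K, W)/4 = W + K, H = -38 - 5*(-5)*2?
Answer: -4552455/2209 ≈ -2060.9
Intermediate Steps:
H = 12 (H = -38 + 25*2 = -38 + 50 = 12)
u(K, W) = -4*K - 4*W (u(K, W) = -4*(W + K) = -4*(K + W) = -4*K - 4*W)
z = -4816 (z = -2*(-4*12 - 4*(-614)) = -2*(-48 + 2456) = -2*2408 = -4816)
P = 6086089/2209 (P = (117/47 + 50)² = (2467/47)² = 6086089/2209 ≈ 2755.1)
z + P = -4816 + 6086089/2209 = -4552455/2209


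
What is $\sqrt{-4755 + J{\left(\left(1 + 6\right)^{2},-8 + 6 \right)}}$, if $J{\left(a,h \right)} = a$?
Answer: $i \sqrt{4706} \approx 68.6 i$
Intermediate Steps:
$\sqrt{-4755 + J{\left(\left(1 + 6\right)^{2},-8 + 6 \right)}} = \sqrt{-4755 + \left(1 + 6\right)^{2}} = \sqrt{-4755 + 7^{2}} = \sqrt{-4755 + 49} = \sqrt{-4706} = i \sqrt{4706}$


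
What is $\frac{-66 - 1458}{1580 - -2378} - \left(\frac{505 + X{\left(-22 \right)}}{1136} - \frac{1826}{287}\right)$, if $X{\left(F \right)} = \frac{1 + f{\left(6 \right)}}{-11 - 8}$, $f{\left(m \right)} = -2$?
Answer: $\frac{16956636933}{3064782308} \approx 5.5327$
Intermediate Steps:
$X{\left(F \right)} = \frac{1}{19}$ ($X{\left(F \right)} = \frac{1 - 2}{-11 - 8} = - \frac{1}{-19} = \left(-1\right) \left(- \frac{1}{19}\right) = \frac{1}{19}$)
$\frac{-66 - 1458}{1580 - -2378} - \left(\frac{505 + X{\left(-22 \right)}}{1136} - \frac{1826}{287}\right) = \frac{-66 - 1458}{1580 - -2378} - \left(\frac{505 + \frac{1}{19}}{1136} - \frac{1826}{287}\right) = - \frac{1524}{1580 + 2378} - \left(\frac{9596}{19} \cdot \frac{1}{1136} - \frac{1826}{287}\right) = - \frac{1524}{3958} - \left(\frac{2399}{5396} - \frac{1826}{287}\right) = \left(-1524\right) \frac{1}{3958} - - \frac{9164583}{1548652} = - \frac{762}{1979} + \frac{9164583}{1548652} = \frac{16956636933}{3064782308}$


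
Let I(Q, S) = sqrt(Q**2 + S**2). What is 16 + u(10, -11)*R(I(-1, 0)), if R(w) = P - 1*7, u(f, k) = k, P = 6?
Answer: 27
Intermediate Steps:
R(w) = -1 (R(w) = 6 - 1*7 = 6 - 7 = -1)
16 + u(10, -11)*R(I(-1, 0)) = 16 - 11*(-1) = 16 + 11 = 27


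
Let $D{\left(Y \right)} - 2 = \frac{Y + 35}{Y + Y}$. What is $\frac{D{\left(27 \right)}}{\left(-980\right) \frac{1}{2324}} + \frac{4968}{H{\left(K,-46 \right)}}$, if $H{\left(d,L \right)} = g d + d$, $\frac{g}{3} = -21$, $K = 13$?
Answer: $- \frac{1038109}{76167} \approx -13.629$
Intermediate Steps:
$g = -63$ ($g = 3 \left(-21\right) = -63$)
$H{\left(d,L \right)} = - 62 d$ ($H{\left(d,L \right)} = - 63 d + d = - 62 d$)
$D{\left(Y \right)} = 2 + \frac{35 + Y}{2 Y}$ ($D{\left(Y \right)} = 2 + \frac{Y + 35}{Y + Y} = 2 + \frac{35 + Y}{2 Y}$)
$\frac{D{\left(27 \right)}}{\left(-980\right) \frac{1}{2324}} + \frac{4968}{H{\left(K,-46 \right)}} = \frac{\frac{5}{2} \cdot \frac{1}{27} \left(7 + 27\right)}{\left(-980\right) \frac{1}{2324}} + \frac{4968}{\left(-62\right) 13} = \frac{\frac{5}{2} \cdot \frac{1}{27} \cdot 34}{\left(-980\right) \frac{1}{2324}} + \frac{4968}{-806} = \frac{85}{27 \left(- \frac{35}{83}\right)} + 4968 \left(- \frac{1}{806}\right) = \frac{85}{27} \left(- \frac{83}{35}\right) - \frac{2484}{403} = - \frac{1411}{189} - \frac{2484}{403} = - \frac{1038109}{76167}$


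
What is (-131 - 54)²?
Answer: 34225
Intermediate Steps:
(-131 - 54)² = (-185)² = 34225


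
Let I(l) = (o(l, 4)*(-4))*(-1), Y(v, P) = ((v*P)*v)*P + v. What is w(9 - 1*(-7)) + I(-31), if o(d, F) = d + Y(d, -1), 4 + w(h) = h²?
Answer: 3848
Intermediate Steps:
Y(v, P) = v + P²*v² (Y(v, P) = ((P*v)*v)*P + v = (P*v²)*P + v = P²*v² + v = v + P²*v²)
w(h) = -4 + h²
o(d, F) = d + d*(1 + d) (o(d, F) = d + d*(1 + d*(-1)²) = d + d*(1 + d*1) = d + d*(1 + d))
I(l) = 4*l*(2 + l) (I(l) = ((l*(2 + l))*(-4))*(-1) = -4*l*(2 + l)*(-1) = 4*l*(2 + l))
w(9 - 1*(-7)) + I(-31) = (-4 + (9 - 1*(-7))²) + 4*(-31)*(2 - 31) = (-4 + (9 + 7)²) + 4*(-31)*(-29) = (-4 + 16²) + 3596 = (-4 + 256) + 3596 = 252 + 3596 = 3848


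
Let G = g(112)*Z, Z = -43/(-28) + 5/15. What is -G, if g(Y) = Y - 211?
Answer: 5181/28 ≈ 185.04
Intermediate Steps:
g(Y) = -211 + Y
Z = 157/84 (Z = -43*(-1/28) + 5*(1/15) = 43/28 + ⅓ = 157/84 ≈ 1.8690)
G = -5181/28 (G = (-211 + 112)*(157/84) = -99*157/84 = -5181/28 ≈ -185.04)
-G = -1*(-5181/28) = 5181/28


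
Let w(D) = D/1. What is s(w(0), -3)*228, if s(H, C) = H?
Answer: 0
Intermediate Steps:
w(D) = D (w(D) = D*1 = D)
s(w(0), -3)*228 = 0*228 = 0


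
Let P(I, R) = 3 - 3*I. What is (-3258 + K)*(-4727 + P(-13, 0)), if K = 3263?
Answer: -23425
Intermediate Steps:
(-3258 + K)*(-4727 + P(-13, 0)) = (-3258 + 3263)*(-4727 + (3 - 3*(-13))) = 5*(-4727 + (3 + 39)) = 5*(-4727 + 42) = 5*(-4685) = -23425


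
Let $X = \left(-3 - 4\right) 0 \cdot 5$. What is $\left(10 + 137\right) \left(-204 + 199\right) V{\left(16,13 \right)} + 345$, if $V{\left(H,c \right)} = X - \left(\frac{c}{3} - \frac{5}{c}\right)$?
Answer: $\frac{42215}{13} \approx 3247.3$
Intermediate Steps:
$X = 0$ ($X = \left(-7\right) 0 \cdot 5 = 0 \cdot 5 = 0$)
$V{\left(H,c \right)} = \frac{5}{c} - \frac{c}{3}$ ($V{\left(H,c \right)} = 0 - \left(\frac{c}{3} - \frac{5}{c}\right) = 0 - \left(- \frac{5}{c} + \frac{c}{3}\right) = \frac{5}{c} - \frac{c}{3}$)
$\left(10 + 137\right) \left(-204 + 199\right) V{\left(16,13 \right)} + 345 = \left(10 + 137\right) \left(-204 + 199\right) \left(\frac{5}{13} - \frac{13}{3}\right) + 345 = 147 \left(-5\right) \left(5 \cdot \frac{1}{13} - \frac{13}{3}\right) + 345 = - 735 \left(\frac{5}{13} - \frac{13}{3}\right) + 345 = \left(-735\right) \left(- \frac{154}{39}\right) + 345 = \frac{37730}{13} + 345 = \frac{42215}{13}$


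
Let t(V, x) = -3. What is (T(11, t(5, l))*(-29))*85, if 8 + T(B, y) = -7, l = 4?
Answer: 36975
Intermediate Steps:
T(B, y) = -15 (T(B, y) = -8 - 7 = -15)
(T(11, t(5, l))*(-29))*85 = -15*(-29)*85 = 435*85 = 36975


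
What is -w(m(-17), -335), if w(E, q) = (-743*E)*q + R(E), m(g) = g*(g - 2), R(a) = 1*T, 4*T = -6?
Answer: -160792627/2 ≈ -8.0396e+7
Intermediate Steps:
T = -3/2 (T = (¼)*(-6) = -3/2 ≈ -1.5000)
R(a) = -3/2 (R(a) = 1*(-3/2) = -3/2)
m(g) = g*(-2 + g)
w(E, q) = -3/2 - 743*E*q (w(E, q) = (-743*E)*q - 3/2 = -743*E*q - 3/2 = -3/2 - 743*E*q)
-w(m(-17), -335) = -(-3/2 - 743*(-17*(-2 - 17))*(-335)) = -(-3/2 - 743*(-17*(-19))*(-335)) = -(-3/2 - 743*323*(-335)) = -(-3/2 + 80396315) = -1*160792627/2 = -160792627/2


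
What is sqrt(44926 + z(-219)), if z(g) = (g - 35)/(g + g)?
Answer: sqrt(2154723699)/219 ≈ 211.96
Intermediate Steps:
z(g) = (-35 + g)/(2*g) (z(g) = (-35 + g)/((2*g)) = (-35 + g)*(1/(2*g)) = (-35 + g)/(2*g))
sqrt(44926 + z(-219)) = sqrt(44926 + (1/2)*(-35 - 219)/(-219)) = sqrt(44926 + (1/2)*(-1/219)*(-254)) = sqrt(44926 + 127/219) = sqrt(9838921/219) = sqrt(2154723699)/219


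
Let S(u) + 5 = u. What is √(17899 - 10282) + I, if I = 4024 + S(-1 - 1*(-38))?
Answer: 4056 + √7617 ≈ 4143.3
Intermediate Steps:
S(u) = -5 + u
I = 4056 (I = 4024 + (-5 + (-1 - 1*(-38))) = 4024 + (-5 + (-1 + 38)) = 4024 + (-5 + 37) = 4024 + 32 = 4056)
√(17899 - 10282) + I = √(17899 - 10282) + 4056 = √7617 + 4056 = 4056 + √7617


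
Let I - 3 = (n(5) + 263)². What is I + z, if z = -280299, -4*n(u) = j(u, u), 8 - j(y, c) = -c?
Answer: -3405215/16 ≈ -2.1283e+5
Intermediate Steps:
j(y, c) = 8 + c (j(y, c) = 8 - (-1)*c = 8 + c)
n(u) = -2 - u/4 (n(u) = -(8 + u)/4 = -2 - u/4)
I = 1079569/16 (I = 3 + ((-2 - ¼*5) + 263)² = 3 + ((-2 - 5/4) + 263)² = 3 + (-13/4 + 263)² = 3 + (1039/4)² = 3 + 1079521/16 = 1079569/16 ≈ 67473.)
I + z = 1079569/16 - 280299 = -3405215/16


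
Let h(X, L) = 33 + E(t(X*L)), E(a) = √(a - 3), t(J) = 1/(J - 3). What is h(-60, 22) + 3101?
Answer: 3134 + I*√11910/63 ≈ 3134.0 + 1.7323*I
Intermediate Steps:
t(J) = 1/(-3 + J)
E(a) = √(-3 + a)
h(X, L) = 33 + √(-3 + 1/(-3 + L*X)) (h(X, L) = 33 + √(-3 + 1/(-3 + X*L)) = 33 + √(-3 + 1/(-3 + L*X)))
h(-60, 22) + 3101 = (33 + √((10 - 3*22*(-60))/(-3 + 22*(-60)))) + 3101 = (33 + √((10 + 3960)/(-3 - 1320))) + 3101 = (33 + √(3970/(-1323))) + 3101 = (33 + √(-1/1323*3970)) + 3101 = (33 + √(-3970/1323)) + 3101 = (33 + I*√11910/63) + 3101 = 3134 + I*√11910/63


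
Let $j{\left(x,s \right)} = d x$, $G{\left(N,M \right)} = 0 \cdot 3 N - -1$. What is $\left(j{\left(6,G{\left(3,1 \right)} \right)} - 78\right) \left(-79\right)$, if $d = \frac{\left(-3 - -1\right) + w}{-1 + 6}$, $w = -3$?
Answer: $6636$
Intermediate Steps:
$G{\left(N,M \right)} = 1$ ($G{\left(N,M \right)} = 0 N + 1 = 0 + 1 = 1$)
$d = -1$ ($d = \frac{\left(-3 - -1\right) - 3}{-1 + 6} = \frac{\left(-3 + 1\right) - 3}{5} = \left(-2 - 3\right) \frac{1}{5} = \left(-5\right) \frac{1}{5} = -1$)
$j{\left(x,s \right)} = - x$
$\left(j{\left(6,G{\left(3,1 \right)} \right)} - 78\right) \left(-79\right) = \left(\left(-1\right) 6 - 78\right) \left(-79\right) = \left(-6 - 78\right) \left(-79\right) = \left(-84\right) \left(-79\right) = 6636$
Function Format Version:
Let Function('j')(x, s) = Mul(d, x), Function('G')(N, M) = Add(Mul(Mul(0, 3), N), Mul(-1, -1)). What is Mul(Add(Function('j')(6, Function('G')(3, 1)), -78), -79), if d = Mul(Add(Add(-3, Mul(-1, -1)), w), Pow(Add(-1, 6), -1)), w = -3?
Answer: 6636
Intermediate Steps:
Function('G')(N, M) = 1 (Function('G')(N, M) = Add(Mul(0, N), 1) = Add(0, 1) = 1)
d = -1 (d = Mul(Add(Add(-3, Mul(-1, -1)), -3), Pow(Add(-1, 6), -1)) = Mul(Add(Add(-3, 1), -3), Pow(5, -1)) = Mul(Add(-2, -3), Rational(1, 5)) = Mul(-5, Rational(1, 5)) = -1)
Function('j')(x, s) = Mul(-1, x)
Mul(Add(Function('j')(6, Function('G')(3, 1)), -78), -79) = Mul(Add(Mul(-1, 6), -78), -79) = Mul(Add(-6, -78), -79) = Mul(-84, -79) = 6636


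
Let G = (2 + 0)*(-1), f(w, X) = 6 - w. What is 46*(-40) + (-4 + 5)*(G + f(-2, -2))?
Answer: -1834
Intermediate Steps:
G = -2 (G = 2*(-1) = -2)
46*(-40) + (-4 + 5)*(G + f(-2, -2)) = 46*(-40) + (-4 + 5)*(-2 + (6 - 1*(-2))) = -1840 + 1*(-2 + (6 + 2)) = -1840 + 1*(-2 + 8) = -1840 + 1*6 = -1840 + 6 = -1834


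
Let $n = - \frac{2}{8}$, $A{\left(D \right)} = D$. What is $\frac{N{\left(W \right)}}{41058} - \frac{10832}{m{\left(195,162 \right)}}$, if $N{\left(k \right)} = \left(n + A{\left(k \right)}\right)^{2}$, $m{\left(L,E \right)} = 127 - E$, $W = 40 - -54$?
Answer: $\frac{791196219}{2554720} \approx 309.7$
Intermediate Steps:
$W = 94$ ($W = 40 + 54 = 94$)
$n = - \frac{1}{4}$ ($n = \left(-2\right) \frac{1}{8} = - \frac{1}{4} \approx -0.25$)
$N{\left(k \right)} = \left(- \frac{1}{4} + k\right)^{2}$
$\frac{N{\left(W \right)}}{41058} - \frac{10832}{m{\left(195,162 \right)}} = \frac{\frac{1}{16} \left(-1 + 4 \cdot 94\right)^{2}}{41058} - \frac{10832}{127 - 162} = \frac{\left(-1 + 376\right)^{2}}{16} \cdot \frac{1}{41058} - \frac{10832}{127 - 162} = \frac{375^{2}}{16} \cdot \frac{1}{41058} - \frac{10832}{-35} = \frac{1}{16} \cdot 140625 \cdot \frac{1}{41058} - - \frac{10832}{35} = \frac{140625}{16} \cdot \frac{1}{41058} + \frac{10832}{35} = \frac{15625}{72992} + \frac{10832}{35} = \frac{791196219}{2554720}$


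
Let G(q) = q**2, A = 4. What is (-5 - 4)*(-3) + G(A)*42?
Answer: 699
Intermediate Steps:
(-5 - 4)*(-3) + G(A)*42 = (-5 - 4)*(-3) + 4**2*42 = -9*(-3) + 16*42 = 27 + 672 = 699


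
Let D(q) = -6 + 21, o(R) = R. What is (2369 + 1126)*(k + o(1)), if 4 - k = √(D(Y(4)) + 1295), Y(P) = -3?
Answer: 17475 - 3495*√1310 ≈ -1.0902e+5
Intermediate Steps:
D(q) = 15
k = 4 - √1310 (k = 4 - √(15 + 1295) = 4 - √1310 ≈ -32.194)
(2369 + 1126)*(k + o(1)) = (2369 + 1126)*((4 - √1310) + 1) = 3495*(5 - √1310) = 17475 - 3495*√1310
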